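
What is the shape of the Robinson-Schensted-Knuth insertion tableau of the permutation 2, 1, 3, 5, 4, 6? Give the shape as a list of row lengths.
[4, 2]

Row-insert each entry into an empty tableau.

After inserting 2: P = [[2]].
After inserting 1: P = [[1], [2]].
After inserting 3: P = [[1, 3], [2]].
After inserting 5: P = [[1, 3, 5], [2]].
After inserting 4: P = [[1, 3, 4], [2, 5]].
After inserting 6: P = [[1, 3, 4, 6], [2, 5]].

The final insertion tableau P = [[1, 3, 4, 6], [2, 5]] has shape [4, 2].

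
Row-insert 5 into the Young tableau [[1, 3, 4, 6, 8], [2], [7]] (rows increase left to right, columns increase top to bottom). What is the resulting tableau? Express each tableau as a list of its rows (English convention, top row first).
[[1, 3, 4, 5, 8], [2, 6], [7]]

In row 1, 5 replaces 6 (the leftmost entry greater than 5); 6 is bumped to row 2. 6 is appended to row 2. The new tableau is [[1, 3, 4, 5, 8], [2, 6], [7]].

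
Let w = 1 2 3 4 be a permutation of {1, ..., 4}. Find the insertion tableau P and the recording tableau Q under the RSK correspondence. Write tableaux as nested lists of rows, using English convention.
Insert each entry of the permutation into P by Schensted row insertion, recording in Q the position of each new cell.

Insert 1: appended to row 1. P = [[1]].
Insert 2: appended to row 1. P = [[1, 2]].
Insert 3: appended to row 1. P = [[1, 2, 3]].
Insert 4: appended to row 1. P = [[1, 2, 3, 4]].

So P = [[1, 2, 3, 4]], Q = [[1, 2, 3, 4]].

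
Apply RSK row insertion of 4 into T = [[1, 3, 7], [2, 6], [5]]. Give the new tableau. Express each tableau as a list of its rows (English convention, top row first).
[[1, 3, 4], [2, 6, 7], [5]]

In row 1, 4 replaces 7 (the leftmost entry greater than 4); 7 is bumped to row 2. 7 is appended to row 2. The new tableau is [[1, 3, 4], [2, 6, 7], [5]].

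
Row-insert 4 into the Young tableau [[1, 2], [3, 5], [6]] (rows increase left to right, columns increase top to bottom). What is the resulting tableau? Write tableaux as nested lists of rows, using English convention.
4 is larger than every entry of row 1, so it is appended to row 1. The new tableau is [[1, 2, 4], [3, 5], [6]].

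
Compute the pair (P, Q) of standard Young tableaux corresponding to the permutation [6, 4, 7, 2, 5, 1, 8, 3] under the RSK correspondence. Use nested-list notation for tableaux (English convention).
P = [[1, 3, 8], [2, 5], [4, 7], [6]], Q = [[1, 3, 7], [2, 5], [4, 8], [6]]

Insert each entry of the permutation into P by Schensted row insertion, recording in Q the position of each new cell.

Insert 6: appended to row 1. P = [[6]].
Insert 4: 4 bumps 6 from row 1; 6 starts row 2. P = [[4], [6]].
Insert 7: appended to row 1. P = [[4, 7], [6]].
Insert 2: 2 bumps 4 from row 1; 4 bumps 6 from row 2; 6 starts row 3. P = [[2, 7], [4], [6]].
Insert 5: 5 bumps 7 from row 1; 7 appends to row 2. P = [[2, 5], [4, 7], [6]].
Insert 1: 1 bumps 2 from row 1; 2 bumps 4 from row 2; 4 bumps 6 from row 3; 6 starts row 4. P = [[1, 5], [2, 7], [4], [6]].
Insert 8: appended to row 1. P = [[1, 5, 8], [2, 7], [4], [6]].
Insert 3: 3 bumps 5 from row 1; 5 bumps 7 from row 2; 7 appends to row 3. P = [[1, 3, 8], [2, 5], [4, 7], [6]].

So P = [[1, 3, 8], [2, 5], [4, 7], [6]], Q = [[1, 3, 7], [2, 5], [4, 8], [6]].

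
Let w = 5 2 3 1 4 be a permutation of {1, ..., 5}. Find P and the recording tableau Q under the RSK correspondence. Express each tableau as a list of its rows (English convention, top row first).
Insert each entry of the permutation into P by Schensted row insertion, recording in Q the position of each new cell.

Insert 5: appended to row 1. P = [[5]].
Insert 2: 2 bumps 5 from row 1; 5 starts row 2. P = [[2], [5]].
Insert 3: appended to row 1. P = [[2, 3], [5]].
Insert 1: 1 bumps 2 from row 1; 2 bumps 5 from row 2; 5 starts row 3. P = [[1, 3], [2], [5]].
Insert 4: appended to row 1. P = [[1, 3, 4], [2], [5]].

So P = [[1, 3, 4], [2], [5]], Q = [[1, 3, 5], [2], [4]].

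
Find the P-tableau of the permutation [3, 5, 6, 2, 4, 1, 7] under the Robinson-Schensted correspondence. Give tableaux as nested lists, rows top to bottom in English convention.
Insert 3: appended to row 1. P = [[3]].
Insert 5: appended to row 1. P = [[3, 5]].
Insert 6: appended to row 1. P = [[3, 5, 6]].
Insert 2: 2 bumps 3 from row 1; 3 starts row 2. P = [[2, 5, 6], [3]].
Insert 4: 4 bumps 5 from row 1; 5 appends to row 2. P = [[2, 4, 6], [3, 5]].
Insert 1: 1 bumps 2 from row 1; 2 bumps 3 from row 2; 3 starts row 3. P = [[1, 4, 6], [2, 5], [3]].
Insert 7: appended to row 1. P = [[1, 4, 6, 7], [2, 5], [3]].

So P = [[1, 4, 6, 7], [2, 5], [3]].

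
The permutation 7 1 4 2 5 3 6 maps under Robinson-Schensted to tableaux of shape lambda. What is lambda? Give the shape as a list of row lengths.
Row-insert each entry into an empty tableau.

After inserting 7: P = [[7]].
After inserting 1: P = [[1], [7]].
After inserting 4: P = [[1, 4], [7]].
After inserting 2: P = [[1, 2], [4], [7]].
After inserting 5: P = [[1, 2, 5], [4], [7]].
After inserting 3: P = [[1, 2, 3], [4, 5], [7]].
After inserting 6: P = [[1, 2, 3, 6], [4, 5], [7]].

The final insertion tableau P = [[1, 2, 3, 6], [4, 5], [7]] has shape [4, 2, 1].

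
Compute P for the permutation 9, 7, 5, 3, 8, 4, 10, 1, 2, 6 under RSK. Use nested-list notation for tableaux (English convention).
P = [[1, 2, 6], [3, 4, 10], [5, 8], [7], [9]]

Insert 9: appended to row 1. P = [[9]].
Insert 7: 7 bumps 9 from row 1; 9 starts row 2. P = [[7], [9]].
Insert 5: 5 bumps 7 from row 1; 7 bumps 9 from row 2; 9 starts row 3. P = [[5], [7], [9]].
Insert 3: 3 bumps 5 from row 1; 5 bumps 7 from row 2; 7 bumps 9 from row 3; 9 starts row 4. P = [[3], [5], [7], [9]].
Insert 8: appended to row 1. P = [[3, 8], [5], [7], [9]].
Insert 4: 4 bumps 8 from row 1; 8 appends to row 2. P = [[3, 4], [5, 8], [7], [9]].
Insert 10: appended to row 1. P = [[3, 4, 10], [5, 8], [7], [9]].
Insert 1: 1 bumps 3 from row 1; 3 bumps 5 from row 2; 5 bumps 7 from row 3; 7 bumps 9 from row 4; 9 starts row 5. P = [[1, 4, 10], [3, 8], [5], [7], [9]].
Insert 2: 2 bumps 4 from row 1; 4 bumps 8 from row 2; 8 appends to row 3. P = [[1, 2, 10], [3, 4], [5, 8], [7], [9]].
Insert 6: 6 bumps 10 from row 1; 10 appends to row 2. P = [[1, 2, 6], [3, 4, 10], [5, 8], [7], [9]].

So P = [[1, 2, 6], [3, 4, 10], [5, 8], [7], [9]].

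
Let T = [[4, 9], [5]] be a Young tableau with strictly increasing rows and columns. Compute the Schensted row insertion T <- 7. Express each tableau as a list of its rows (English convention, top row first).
[[4, 7], [5, 9]]

In row 1, 7 replaces 9 (the leftmost entry greater than 7); 9 is bumped to row 2. 9 is appended to row 2. The new tableau is [[4, 7], [5, 9]].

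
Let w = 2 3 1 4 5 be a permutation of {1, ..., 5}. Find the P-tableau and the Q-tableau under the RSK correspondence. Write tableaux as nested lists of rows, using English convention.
Insert each entry of the permutation into P by Schensted row insertion, recording in Q the position of each new cell.

Insert 2: appended to row 1. P = [[2]].
Insert 3: appended to row 1. P = [[2, 3]].
Insert 1: 1 bumps 2 from row 1; 2 starts row 2. P = [[1, 3], [2]].
Insert 4: appended to row 1. P = [[1, 3, 4], [2]].
Insert 5: appended to row 1. P = [[1, 3, 4, 5], [2]].

So P = [[1, 3, 4, 5], [2]], Q = [[1, 2, 4, 5], [3]].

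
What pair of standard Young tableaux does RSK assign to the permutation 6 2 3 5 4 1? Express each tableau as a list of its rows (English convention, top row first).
P = [[1, 3, 4], [2], [5], [6]], Q = [[1, 3, 4], [2], [5], [6]]

Insert each entry of the permutation into P by Schensted row insertion, recording in Q the position of each new cell.

After inserting 6: P = [[6]].
After inserting 2: P = [[2], [6]].
After inserting 3: P = [[2, 3], [6]].
After inserting 5: P = [[2, 3, 5], [6]].
After inserting 4: P = [[2, 3, 4], [5], [6]].
After inserting 1: P = [[1, 3, 4], [2], [5], [6]].

So P = [[1, 3, 4], [2], [5], [6]], Q = [[1, 3, 4], [2], [5], [6]].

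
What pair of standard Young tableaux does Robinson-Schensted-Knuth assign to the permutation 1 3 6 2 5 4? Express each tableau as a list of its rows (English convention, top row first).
P = [[1, 2, 4], [3, 5], [6]], Q = [[1, 2, 3], [4, 5], [6]]

Insert each entry of the permutation into P by Schensted row insertion, recording in Q the position of each new cell.

Insert 1: appended to row 1. P = [[1]].
Insert 3: appended to row 1. P = [[1, 3]].
Insert 6: appended to row 1. P = [[1, 3, 6]].
Insert 2: 2 bumps 3 from row 1; 3 starts row 2. P = [[1, 2, 6], [3]].
Insert 5: 5 bumps 6 from row 1; 6 appends to row 2. P = [[1, 2, 5], [3, 6]].
Insert 4: 4 bumps 5 from row 1; 5 bumps 6 from row 2; 6 starts row 3. P = [[1, 2, 4], [3, 5], [6]].

So P = [[1, 2, 4], [3, 5], [6]], Q = [[1, 2, 3], [4, 5], [6]].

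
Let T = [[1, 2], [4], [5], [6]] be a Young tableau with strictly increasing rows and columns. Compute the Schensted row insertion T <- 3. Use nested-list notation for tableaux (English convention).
3 is larger than every entry of row 1, so it is appended to row 1. The new tableau is [[1, 2, 3], [4], [5], [6]].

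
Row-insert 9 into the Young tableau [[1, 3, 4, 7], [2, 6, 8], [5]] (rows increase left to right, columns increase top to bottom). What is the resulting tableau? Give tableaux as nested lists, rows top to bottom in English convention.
[[1, 3, 4, 7, 9], [2, 6, 8], [5]]

9 is larger than every entry of row 1, so it is appended to row 1. The new tableau is [[1, 3, 4, 7, 9], [2, 6, 8], [5]].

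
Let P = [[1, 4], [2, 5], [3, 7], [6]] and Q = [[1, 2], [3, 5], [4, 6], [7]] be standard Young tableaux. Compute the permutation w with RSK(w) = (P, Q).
Reverse RSK: for i = n, n-1, ..., 1, locate i in Q, remove the corresponding corner cell from P, and reverse-bump its entry up through P; the value ejected from row 1 is w(i).

So w = 6 7 3 2 5 4 1.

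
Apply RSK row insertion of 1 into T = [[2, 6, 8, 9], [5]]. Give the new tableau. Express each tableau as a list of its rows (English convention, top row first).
[[1, 6, 8, 9], [2], [5]]

In row 1, 1 replaces 2 (the leftmost entry greater than 1); 2 is bumped to row 2. In row 2, 2 replaces 5 (the leftmost entry greater than 2); 5 is bumped to row 3. 5 starts a new row 3. The new tableau is [[1, 6, 8, 9], [2], [5]].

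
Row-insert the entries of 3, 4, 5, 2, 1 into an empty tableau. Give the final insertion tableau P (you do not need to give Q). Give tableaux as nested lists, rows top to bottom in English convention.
Insert 3: appended to row 1. P = [[3]].
Insert 4: appended to row 1. P = [[3, 4]].
Insert 5: appended to row 1. P = [[3, 4, 5]].
Insert 2: 2 bumps 3 from row 1; 3 starts row 2. P = [[2, 4, 5], [3]].
Insert 1: 1 bumps 2 from row 1; 2 bumps 3 from row 2; 3 starts row 3. P = [[1, 4, 5], [2], [3]].

So P = [[1, 4, 5], [2], [3]].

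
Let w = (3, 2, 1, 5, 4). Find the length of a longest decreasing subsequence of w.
3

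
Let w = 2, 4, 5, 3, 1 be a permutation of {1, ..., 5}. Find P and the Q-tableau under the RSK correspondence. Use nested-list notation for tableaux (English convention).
Insert each entry of the permutation into P by Schensted row insertion, recording in Q the position of each new cell.

After inserting 2: P = [[2]].
After inserting 4: P = [[2, 4]].
After inserting 5: P = [[2, 4, 5]].
After inserting 3: P = [[2, 3, 5], [4]].
After inserting 1: P = [[1, 3, 5], [2], [4]].

So P = [[1, 3, 5], [2], [4]], Q = [[1, 2, 3], [4], [5]].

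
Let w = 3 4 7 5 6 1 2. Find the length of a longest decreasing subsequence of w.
3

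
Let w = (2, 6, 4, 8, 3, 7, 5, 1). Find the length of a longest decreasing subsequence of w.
4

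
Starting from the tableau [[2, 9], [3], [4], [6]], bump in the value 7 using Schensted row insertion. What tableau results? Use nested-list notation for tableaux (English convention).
In row 1, 7 replaces 9 (the leftmost entry greater than 7); 9 is bumped to row 2. 9 is appended to row 2. The new tableau is [[2, 7], [3, 9], [4], [6]].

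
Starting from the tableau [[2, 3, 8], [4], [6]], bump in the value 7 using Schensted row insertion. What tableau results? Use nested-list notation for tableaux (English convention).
In row 1, 7 replaces 8 (the leftmost entry greater than 7); 8 is bumped to row 2. 8 is appended to row 2. The new tableau is [[2, 3, 7], [4, 8], [6]].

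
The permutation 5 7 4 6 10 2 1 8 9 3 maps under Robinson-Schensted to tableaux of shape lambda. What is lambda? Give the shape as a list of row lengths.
Row-insert each entry into an empty tableau.

After inserting 5: P = [[5]].
After inserting 7: P = [[5, 7]].
After inserting 4: P = [[4, 7], [5]].
After inserting 6: P = [[4, 6], [5, 7]].
After inserting 10: P = [[4, 6, 10], [5, 7]].
After inserting 2: P = [[2, 6, 10], [4, 7], [5]].
After inserting 1: P = [[1, 6, 10], [2, 7], [4], [5]].
After inserting 8: P = [[1, 6, 8], [2, 7, 10], [4], [5]].
After inserting 9: P = [[1, 6, 8, 9], [2, 7, 10], [4], [5]].
After inserting 3: P = [[1, 3, 8, 9], [2, 6, 10], [4, 7], [5]].

The final insertion tableau P = [[1, 3, 8, 9], [2, 6, 10], [4, 7], [5]] has shape [4, 3, 2, 1].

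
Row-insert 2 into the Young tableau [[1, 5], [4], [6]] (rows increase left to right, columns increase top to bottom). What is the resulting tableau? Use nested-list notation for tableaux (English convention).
In row 1, 2 replaces 5 (the leftmost entry greater than 2); 5 is bumped to row 2. 5 is appended to row 2. The new tableau is [[1, 2], [4, 5], [6]].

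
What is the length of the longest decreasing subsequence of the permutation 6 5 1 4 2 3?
4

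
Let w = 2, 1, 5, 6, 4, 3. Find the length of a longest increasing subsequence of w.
3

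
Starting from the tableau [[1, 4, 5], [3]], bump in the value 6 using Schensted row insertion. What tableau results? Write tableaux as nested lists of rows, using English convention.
[[1, 4, 5, 6], [3]]

6 is larger than every entry of row 1, so it is appended to row 1. The new tableau is [[1, 4, 5, 6], [3]].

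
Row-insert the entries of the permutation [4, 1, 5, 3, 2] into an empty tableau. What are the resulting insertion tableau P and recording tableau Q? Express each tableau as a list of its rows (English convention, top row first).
Insert each entry of the permutation into P by Schensted row insertion, recording in Q the position of each new cell.

Insert 4: appended to row 1. P = [[4]], Q = [[1]].
Insert 1: 1 bumps 4 from row 1; 4 starts row 2. P = [[1], [4]], Q = [[1], [2]].
Insert 5: appended to row 1. P = [[1, 5], [4]], Q = [[1, 3], [2]].
Insert 3: 3 bumps 5 from row 1; 5 appends to row 2. P = [[1, 3], [4, 5]], Q = [[1, 3], [2, 4]].
Insert 2: 2 bumps 3 from row 1; 3 bumps 4 from row 2; 4 starts row 3. P = [[1, 2], [3, 5], [4]], Q = [[1, 3], [2, 4], [5]].

So P = [[1, 2], [3, 5], [4]], Q = [[1, 3], [2, 4], [5]].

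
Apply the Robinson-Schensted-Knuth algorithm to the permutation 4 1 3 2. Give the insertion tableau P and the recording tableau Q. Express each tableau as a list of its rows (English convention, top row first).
Insert each entry of the permutation into P by Schensted row insertion, recording in Q the position of each new cell.

Insert 4: appended to row 1. P = [[4]].
Insert 1: 1 bumps 4 from row 1; 4 starts row 2. P = [[1], [4]].
Insert 3: appended to row 1. P = [[1, 3], [4]].
Insert 2: 2 bumps 3 from row 1; 3 bumps 4 from row 2; 4 starts row 3. P = [[1, 2], [3], [4]].

So P = [[1, 2], [3], [4]], Q = [[1, 3], [2], [4]].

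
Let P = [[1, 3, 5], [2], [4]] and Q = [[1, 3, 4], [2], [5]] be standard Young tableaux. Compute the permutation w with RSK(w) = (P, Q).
Reverse the RSK construction: for i from n down to 1, find the cell of Q containing i, remove the entry at that cell from P, and reverse-bump it up through P; the value ejected from row 1 is w(i).

Step i=5: Q has 5 at row 3, column 1; remove 4 from row 3 of P and reverse-bump: 4 enters row 2 and ejects 2; 2 enters row 1 and ejects 1. So w(5) = 1. P is now [[2, 3, 5], [4]].
Step i=4: Q has 4 at row 1, column 3; remove that cell from P, ejecting 5. So w(4) = 5. P is now [[2, 3], [4]].
Step i=3: Q has 3 at row 1, column 2; remove that cell from P, ejecting 3. So w(3) = 3. P is now [[2], [4]].
Step i=2: Q has 2 at row 2, column 1; remove 4 from row 2 of P and reverse-bump: 4 enters row 1 and ejects 2. So w(2) = 2. P is now [[4]].
Step i=1: Q has 1 at row 1, column 1; remove that cell from P, ejecting 4. So w(1) = 4. P is now [].

So w = 4 2 3 5 1.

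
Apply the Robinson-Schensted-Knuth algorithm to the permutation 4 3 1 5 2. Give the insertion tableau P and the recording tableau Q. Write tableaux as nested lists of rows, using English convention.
P = [[1, 2], [3, 5], [4]], Q = [[1, 4], [2, 5], [3]]

Insert each entry of the permutation into P by Schensted row insertion, recording in Q the position of each new cell.

Insert 4: appended to row 1. P = [[4]].
Insert 3: 3 bumps 4 from row 1; 4 starts row 2. P = [[3], [4]].
Insert 1: 1 bumps 3 from row 1; 3 bumps 4 from row 2; 4 starts row 3. P = [[1], [3], [4]].
Insert 5: appended to row 1. P = [[1, 5], [3], [4]].
Insert 2: 2 bumps 5 from row 1; 5 appends to row 2. P = [[1, 2], [3, 5], [4]].

So P = [[1, 2], [3, 5], [4]], Q = [[1, 4], [2, 5], [3]].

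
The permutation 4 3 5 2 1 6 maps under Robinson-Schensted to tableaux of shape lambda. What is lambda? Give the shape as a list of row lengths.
[3, 1, 1, 1]

Row-insert each entry into an empty tableau.

After inserting 4: P = [[4]].
After inserting 3: P = [[3], [4]].
After inserting 5: P = [[3, 5], [4]].
After inserting 2: P = [[2, 5], [3], [4]].
After inserting 1: P = [[1, 5], [2], [3], [4]].
After inserting 6: P = [[1, 5, 6], [2], [3], [4]].

The final insertion tableau P = [[1, 5, 6], [2], [3], [4]] has shape [3, 1, 1, 1].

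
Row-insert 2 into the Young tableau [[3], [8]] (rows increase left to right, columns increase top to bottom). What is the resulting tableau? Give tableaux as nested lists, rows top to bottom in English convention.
[[2], [3], [8]]

In row 1, 2 replaces 3 (the leftmost entry greater than 2); 3 is bumped to row 2. In row 2, 3 replaces 8 (the leftmost entry greater than 3); 8 is bumped to row 3. 8 starts a new row 3. The new tableau is [[2], [3], [8]].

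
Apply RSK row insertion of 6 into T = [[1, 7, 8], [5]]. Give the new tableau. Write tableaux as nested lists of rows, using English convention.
In row 1, 6 replaces 7 (the leftmost entry greater than 6); 7 is bumped to row 2. 7 is appended to row 2. The new tableau is [[1, 6, 8], [5, 7]].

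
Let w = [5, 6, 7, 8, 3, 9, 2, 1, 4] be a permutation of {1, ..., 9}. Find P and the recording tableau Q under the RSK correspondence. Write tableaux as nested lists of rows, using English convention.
P = [[1, 4, 7, 8, 9], [2, 6], [3], [5]], Q = [[1, 2, 3, 4, 6], [5, 9], [7], [8]]

Insert each entry of the permutation into P by Schensted row insertion, recording in Q the position of each new cell.

Insert 5: appended to row 1. P = [[5]].
Insert 6: appended to row 1. P = [[5, 6]].
Insert 7: appended to row 1. P = [[5, 6, 7]].
Insert 8: appended to row 1. P = [[5, 6, 7, 8]].
Insert 3: 3 bumps 5 from row 1; 5 starts row 2. P = [[3, 6, 7, 8], [5]].
Insert 9: appended to row 1. P = [[3, 6, 7, 8, 9], [5]].
Insert 2: 2 bumps 3 from row 1; 3 bumps 5 from row 2; 5 starts row 3. P = [[2, 6, 7, 8, 9], [3], [5]].
Insert 1: 1 bumps 2 from row 1; 2 bumps 3 from row 2; 3 bumps 5 from row 3; 5 starts row 4. P = [[1, 6, 7, 8, 9], [2], [3], [5]].
Insert 4: 4 bumps 6 from row 1; 6 appends to row 2. P = [[1, 4, 7, 8, 9], [2, 6], [3], [5]].

So P = [[1, 4, 7, 8, 9], [2, 6], [3], [5]], Q = [[1, 2, 3, 4, 6], [5, 9], [7], [8]].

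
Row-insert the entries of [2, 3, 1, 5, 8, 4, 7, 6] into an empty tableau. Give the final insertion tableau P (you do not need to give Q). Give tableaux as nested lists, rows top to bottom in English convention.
Insert 2: appended to row 1. P = [[2]].
Insert 3: appended to row 1. P = [[2, 3]].
Insert 1: 1 bumps 2 from row 1; 2 starts row 2. P = [[1, 3], [2]].
Insert 5: appended to row 1. P = [[1, 3, 5], [2]].
Insert 8: appended to row 1. P = [[1, 3, 5, 8], [2]].
Insert 4: 4 bumps 5 from row 1; 5 appends to row 2. P = [[1, 3, 4, 8], [2, 5]].
Insert 7: 7 bumps 8 from row 1; 8 appends to row 2. P = [[1, 3, 4, 7], [2, 5, 8]].
Insert 6: 6 bumps 7 from row 1; 7 bumps 8 from row 2; 8 starts row 3. P = [[1, 3, 4, 6], [2, 5, 7], [8]].

So P = [[1, 3, 4, 6], [2, 5, 7], [8]].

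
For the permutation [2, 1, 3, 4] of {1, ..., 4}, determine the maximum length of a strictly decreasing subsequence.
2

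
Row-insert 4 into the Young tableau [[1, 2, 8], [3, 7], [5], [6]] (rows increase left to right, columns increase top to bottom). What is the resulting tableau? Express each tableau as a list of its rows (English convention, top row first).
[[1, 2, 4], [3, 7, 8], [5], [6]]

In row 1, 4 replaces 8 (the leftmost entry greater than 4); 8 is bumped to row 2. 8 is appended to row 2. The new tableau is [[1, 2, 4], [3, 7, 8], [5], [6]].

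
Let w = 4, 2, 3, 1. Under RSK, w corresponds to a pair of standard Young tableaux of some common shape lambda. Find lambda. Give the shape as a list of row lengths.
[2, 1, 1]

Row-insert each entry into an empty tableau.

After inserting 4: P = [[4]].
After inserting 2: P = [[2], [4]].
After inserting 3: P = [[2, 3], [4]].
After inserting 1: P = [[1, 3], [2], [4]].

The final insertion tableau P = [[1, 3], [2], [4]] has shape [2, 1, 1].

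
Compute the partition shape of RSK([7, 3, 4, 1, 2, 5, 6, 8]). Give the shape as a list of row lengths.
[5, 2, 1]

RSK row insertion gives P = [[1, 2, 5, 6, 8], [3, 4], [7]], which has shape [5, 2, 1].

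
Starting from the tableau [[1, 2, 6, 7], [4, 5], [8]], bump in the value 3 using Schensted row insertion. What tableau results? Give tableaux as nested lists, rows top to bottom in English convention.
In row 1, 3 replaces 6 (the leftmost entry greater than 3); 6 is bumped to row 2. 6 is appended to row 2. The new tableau is [[1, 2, 3, 7], [4, 5, 6], [8]].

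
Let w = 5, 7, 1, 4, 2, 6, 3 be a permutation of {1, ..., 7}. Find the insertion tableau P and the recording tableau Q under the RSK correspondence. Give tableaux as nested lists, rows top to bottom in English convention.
Insert each entry of the permutation into P by Schensted row insertion, recording in Q the position of each new cell.

Insert 5: appended to row 1. P = [[5]], Q = [[1]].
Insert 7: appended to row 1. P = [[5, 7]], Q = [[1, 2]].
Insert 1: 1 bumps 5 from row 1; 5 starts row 2. P = [[1, 7], [5]], Q = [[1, 2], [3]].
Insert 4: 4 bumps 7 from row 1; 7 appends to row 2. P = [[1, 4], [5, 7]], Q = [[1, 2], [3, 4]].
Insert 2: 2 bumps 4 from row 1; 4 bumps 5 from row 2; 5 starts row 3. P = [[1, 2], [4, 7], [5]], Q = [[1, 2], [3, 4], [5]].
Insert 6: appended to row 1. P = [[1, 2, 6], [4, 7], [5]], Q = [[1, 2, 6], [3, 4], [5]].
Insert 3: 3 bumps 6 from row 1; 6 bumps 7 from row 2; 7 appends to row 3. P = [[1, 2, 3], [4, 6], [5, 7]], Q = [[1, 2, 6], [3, 4], [5, 7]].

So P = [[1, 2, 3], [4, 6], [5, 7]], Q = [[1, 2, 6], [3, 4], [5, 7]].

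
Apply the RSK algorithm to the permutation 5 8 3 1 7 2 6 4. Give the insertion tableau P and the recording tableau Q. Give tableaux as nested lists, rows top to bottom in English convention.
P = [[1, 2, 4], [3, 6], [5, 7], [8]], Q = [[1, 2, 7], [3, 5], [4, 6], [8]]

Insert each entry of the permutation into P by Schensted row insertion, recording in Q the position of each new cell.

Insert 5: appended to row 1. P = [[5]], Q = [[1]].
Insert 8: appended to row 1. P = [[5, 8]], Q = [[1, 2]].
Insert 3: 3 bumps 5 from row 1; 5 starts row 2. P = [[3, 8], [5]], Q = [[1, 2], [3]].
Insert 1: 1 bumps 3 from row 1; 3 bumps 5 from row 2; 5 starts row 3. P = [[1, 8], [3], [5]], Q = [[1, 2], [3], [4]].
Insert 7: 7 bumps 8 from row 1; 8 appends to row 2. P = [[1, 7], [3, 8], [5]], Q = [[1, 2], [3, 5], [4]].
Insert 2: 2 bumps 7 from row 1; 7 bumps 8 from row 2; 8 appends to row 3. P = [[1, 2], [3, 7], [5, 8]], Q = [[1, 2], [3, 5], [4, 6]].
Insert 6: appended to row 1. P = [[1, 2, 6], [3, 7], [5, 8]], Q = [[1, 2, 7], [3, 5], [4, 6]].
Insert 4: 4 bumps 6 from row 1; 6 bumps 7 from row 2; 7 bumps 8 from row 3; 8 starts row 4. P = [[1, 2, 4], [3, 6], [5, 7], [8]], Q = [[1, 2, 7], [3, 5], [4, 6], [8]].

So P = [[1, 2, 4], [3, 6], [5, 7], [8]], Q = [[1, 2, 7], [3, 5], [4, 6], [8]].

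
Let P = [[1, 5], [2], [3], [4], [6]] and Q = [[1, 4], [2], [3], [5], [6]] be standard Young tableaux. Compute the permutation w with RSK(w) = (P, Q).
6 4 3 5 2 1

Reverse the RSK construction: for i from n down to 1, find the cell of Q containing i, remove the entry at that cell from P, and reverse-bump it up through P; the value ejected from row 1 is w(i).

Step i=6: Q has 6 at row 5, column 1; remove 6 from row 5 of P and reverse-bump: 6 enters row 4 and ejects 4; 4 enters row 3 and ejects 3; 3 enters row 2 and ejects 2; 2 enters row 1 and ejects 1. So w(6) = 1. P is now [[2, 5], [3], [4], [6]].
Step i=5: Q has 5 at row 4, column 1; remove 6 from row 4 of P and reverse-bump: 6 enters row 3 and ejects 4; 4 enters row 2 and ejects 3; 3 enters row 1 and ejects 2. So w(5) = 2. P is now [[3, 5], [4], [6]].
Step i=4: Q has 4 at row 1, column 2; remove that cell from P, ejecting 5. So w(4) = 5. P is now [[3], [4], [6]].
Step i=3: Q has 3 at row 3, column 1; remove 6 from row 3 of P and reverse-bump: 6 enters row 2 and ejects 4; 4 enters row 1 and ejects 3. So w(3) = 3. P is now [[4], [6]].
Step i=2: Q has 2 at row 2, column 1; remove 6 from row 2 of P and reverse-bump: 6 enters row 1 and ejects 4. So w(2) = 4. P is now [[6]].
Step i=1: Q has 1 at row 1, column 1; remove that cell from P, ejecting 6. So w(1) = 6. P is now [].

So w = 6 4 3 5 2 1.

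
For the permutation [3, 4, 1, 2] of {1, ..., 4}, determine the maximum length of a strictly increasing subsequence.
2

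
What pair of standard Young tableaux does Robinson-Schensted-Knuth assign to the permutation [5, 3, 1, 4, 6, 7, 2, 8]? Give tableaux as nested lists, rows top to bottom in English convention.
Insert each entry of the permutation into P by Schensted row insertion, recording in Q the position of each new cell.

Insert 5: appended to row 1. P = [[5]].
Insert 3: 3 bumps 5 from row 1; 5 starts row 2. P = [[3], [5]].
Insert 1: 1 bumps 3 from row 1; 3 bumps 5 from row 2; 5 starts row 3. P = [[1], [3], [5]].
Insert 4: appended to row 1. P = [[1, 4], [3], [5]].
Insert 6: appended to row 1. P = [[1, 4, 6], [3], [5]].
Insert 7: appended to row 1. P = [[1, 4, 6, 7], [3], [5]].
Insert 2: 2 bumps 4 from row 1; 4 appends to row 2. P = [[1, 2, 6, 7], [3, 4], [5]].
Insert 8: appended to row 1. P = [[1, 2, 6, 7, 8], [3, 4], [5]].

So P = [[1, 2, 6, 7, 8], [3, 4], [5]], Q = [[1, 4, 5, 6, 8], [2, 7], [3]].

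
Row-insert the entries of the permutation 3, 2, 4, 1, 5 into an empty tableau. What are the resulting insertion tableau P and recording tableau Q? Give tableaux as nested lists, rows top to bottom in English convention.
Insert each entry of the permutation into P by Schensted row insertion, recording in Q the position of each new cell.

Insert 3: appended to row 1. P = [[3]], Q = [[1]].
Insert 2: 2 bumps 3 from row 1; 3 starts row 2. P = [[2], [3]], Q = [[1], [2]].
Insert 4: appended to row 1. P = [[2, 4], [3]], Q = [[1, 3], [2]].
Insert 1: 1 bumps 2 from row 1; 2 bumps 3 from row 2; 3 starts row 3. P = [[1, 4], [2], [3]], Q = [[1, 3], [2], [4]].
Insert 5: appended to row 1. P = [[1, 4, 5], [2], [3]], Q = [[1, 3, 5], [2], [4]].

So P = [[1, 4, 5], [2], [3]], Q = [[1, 3, 5], [2], [4]].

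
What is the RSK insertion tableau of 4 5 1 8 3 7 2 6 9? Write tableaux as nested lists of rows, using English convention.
P = [[1, 2, 6, 9], [3, 5, 7], [4, 8]]

Insert 4: appended to row 1. P = [[4]].
Insert 5: appended to row 1. P = [[4, 5]].
Insert 1: 1 bumps 4 from row 1; 4 starts row 2. P = [[1, 5], [4]].
Insert 8: appended to row 1. P = [[1, 5, 8], [4]].
Insert 3: 3 bumps 5 from row 1; 5 appends to row 2. P = [[1, 3, 8], [4, 5]].
Insert 7: 7 bumps 8 from row 1; 8 appends to row 2. P = [[1, 3, 7], [4, 5, 8]].
Insert 2: 2 bumps 3 from row 1; 3 bumps 4 from row 2; 4 starts row 3. P = [[1, 2, 7], [3, 5, 8], [4]].
Insert 6: 6 bumps 7 from row 1; 7 bumps 8 from row 2; 8 appends to row 3. P = [[1, 2, 6], [3, 5, 7], [4, 8]].
Insert 9: appended to row 1. P = [[1, 2, 6, 9], [3, 5, 7], [4, 8]].

So P = [[1, 2, 6, 9], [3, 5, 7], [4, 8]].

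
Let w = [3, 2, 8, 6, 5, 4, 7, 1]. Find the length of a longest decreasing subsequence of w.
5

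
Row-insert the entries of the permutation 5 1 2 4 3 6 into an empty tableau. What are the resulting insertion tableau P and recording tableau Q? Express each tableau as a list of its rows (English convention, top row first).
Insert each entry of the permutation into P by Schensted row insertion, recording in Q the position of each new cell.

Insert 5: appended to row 1. P = [[5]], Q = [[1]].
Insert 1: 1 bumps 5 from row 1; 5 starts row 2. P = [[1], [5]], Q = [[1], [2]].
Insert 2: appended to row 1. P = [[1, 2], [5]], Q = [[1, 3], [2]].
Insert 4: appended to row 1. P = [[1, 2, 4], [5]], Q = [[1, 3, 4], [2]].
Insert 3: 3 bumps 4 from row 1; 4 bumps 5 from row 2; 5 starts row 3. P = [[1, 2, 3], [4], [5]], Q = [[1, 3, 4], [2], [5]].
Insert 6: appended to row 1. P = [[1, 2, 3, 6], [4], [5]], Q = [[1, 3, 4, 6], [2], [5]].

So P = [[1, 2, 3, 6], [4], [5]], Q = [[1, 3, 4, 6], [2], [5]].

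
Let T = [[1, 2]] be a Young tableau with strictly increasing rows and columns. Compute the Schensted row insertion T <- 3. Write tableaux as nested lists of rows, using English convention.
[[1, 2, 3]]

3 is larger than every entry of row 1, so it is appended to row 1. The new tableau is [[1, 2, 3]].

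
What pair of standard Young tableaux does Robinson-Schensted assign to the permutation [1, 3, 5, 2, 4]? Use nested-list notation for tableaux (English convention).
Insert each entry of the permutation into P by Schensted row insertion, recording in Q the position of each new cell.

Insert 1: appended to row 1. P = [[1]].
Insert 3: appended to row 1. P = [[1, 3]].
Insert 5: appended to row 1. P = [[1, 3, 5]].
Insert 2: 2 bumps 3 from row 1; 3 starts row 2. P = [[1, 2, 5], [3]].
Insert 4: 4 bumps 5 from row 1; 5 appends to row 2. P = [[1, 2, 4], [3, 5]].

So P = [[1, 2, 4], [3, 5]], Q = [[1, 2, 3], [4, 5]].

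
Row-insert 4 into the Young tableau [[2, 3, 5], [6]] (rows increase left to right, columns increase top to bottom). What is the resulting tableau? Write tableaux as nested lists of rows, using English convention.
In row 1, 4 replaces 5 (the leftmost entry greater than 4); 5 is bumped to row 2. In row 2, 5 replaces 6 (the leftmost entry greater than 5); 6 is bumped to row 3. 6 starts a new row 3. The new tableau is [[2, 3, 4], [5], [6]].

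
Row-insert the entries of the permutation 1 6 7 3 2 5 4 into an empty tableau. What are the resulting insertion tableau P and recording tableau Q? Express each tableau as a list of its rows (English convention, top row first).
Insert each entry of the permutation into P by Schensted row insertion, recording in Q the position of each new cell.

Insert 1: appended to row 1. P = [[1]].
Insert 6: appended to row 1. P = [[1, 6]].
Insert 7: appended to row 1. P = [[1, 6, 7]].
Insert 3: 3 bumps 6 from row 1; 6 starts row 2. P = [[1, 3, 7], [6]].
Insert 2: 2 bumps 3 from row 1; 3 bumps 6 from row 2; 6 starts row 3. P = [[1, 2, 7], [3], [6]].
Insert 5: 5 bumps 7 from row 1; 7 appends to row 2. P = [[1, 2, 5], [3, 7], [6]].
Insert 4: 4 bumps 5 from row 1; 5 bumps 7 from row 2; 7 appends to row 3. P = [[1, 2, 4], [3, 5], [6, 7]].

So P = [[1, 2, 4], [3, 5], [6, 7]], Q = [[1, 2, 3], [4, 6], [5, 7]].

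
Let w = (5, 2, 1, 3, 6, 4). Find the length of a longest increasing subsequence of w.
3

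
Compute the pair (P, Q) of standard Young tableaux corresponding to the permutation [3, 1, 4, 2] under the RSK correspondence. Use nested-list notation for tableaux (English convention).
Insert each entry of the permutation into P by Schensted row insertion, recording in Q the position of each new cell.

Insert 3: appended to row 1. P = [[3]], Q = [[1]].
Insert 1: 1 bumps 3 from row 1; 3 starts row 2. P = [[1], [3]], Q = [[1], [2]].
Insert 4: appended to row 1. P = [[1, 4], [3]], Q = [[1, 3], [2]].
Insert 2: 2 bumps 4 from row 1; 4 appends to row 2. P = [[1, 2], [3, 4]], Q = [[1, 3], [2, 4]].

So P = [[1, 2], [3, 4]], Q = [[1, 3], [2, 4]].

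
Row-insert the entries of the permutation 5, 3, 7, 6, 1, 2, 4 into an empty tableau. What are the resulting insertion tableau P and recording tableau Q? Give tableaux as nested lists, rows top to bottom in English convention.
Insert each entry of the permutation into P by Schensted row insertion, recording in Q the position of each new cell.

After inserting 5: P = [[5]].
After inserting 3: P = [[3], [5]].
After inserting 7: P = [[3, 7], [5]].
After inserting 6: P = [[3, 6], [5, 7]].
After inserting 1: P = [[1, 6], [3, 7], [5]].
After inserting 2: P = [[1, 2], [3, 6], [5, 7]].
After inserting 4: P = [[1, 2, 4], [3, 6], [5, 7]].

So P = [[1, 2, 4], [3, 6], [5, 7]], Q = [[1, 3, 7], [2, 4], [5, 6]].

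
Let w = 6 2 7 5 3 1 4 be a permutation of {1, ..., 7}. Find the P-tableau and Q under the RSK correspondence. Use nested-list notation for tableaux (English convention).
Insert each entry of the permutation into P by Schensted row insertion, recording in Q the position of each new cell.

Insert 6: appended to row 1. P = [[6]].
Insert 2: 2 bumps 6 from row 1; 6 starts row 2. P = [[2], [6]].
Insert 7: appended to row 1. P = [[2, 7], [6]].
Insert 5: 5 bumps 7 from row 1; 7 appends to row 2. P = [[2, 5], [6, 7]].
Insert 3: 3 bumps 5 from row 1; 5 bumps 6 from row 2; 6 starts row 3. P = [[2, 3], [5, 7], [6]].
Insert 1: 1 bumps 2 from row 1; 2 bumps 5 from row 2; 5 bumps 6 from row 3; 6 starts row 4. P = [[1, 3], [2, 7], [5], [6]].
Insert 4: appended to row 1. P = [[1, 3, 4], [2, 7], [5], [6]].

So P = [[1, 3, 4], [2, 7], [5], [6]], Q = [[1, 3, 7], [2, 4], [5], [6]].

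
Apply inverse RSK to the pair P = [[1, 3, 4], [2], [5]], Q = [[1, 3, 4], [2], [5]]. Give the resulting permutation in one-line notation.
Reverse the RSK construction: for i from n down to 1, find the cell of Q containing i, remove the entry at that cell from P, and reverse-bump it up through P; the value ejected from row 1 is w(i).

Step i=5: Q has 5 at row 3, column 1; remove 5 from row 3 of P and reverse-bump: 5 enters row 2 and ejects 2; 2 enters row 1 and ejects 1. So w(5) = 1. P is now [[2, 3, 4], [5]].
Step i=4: Q has 4 at row 1, column 3; remove that cell from P, ejecting 4. So w(4) = 4. P is now [[2, 3], [5]].
Step i=3: Q has 3 at row 1, column 2; remove that cell from P, ejecting 3. So w(3) = 3. P is now [[2], [5]].
Step i=2: Q has 2 at row 2, column 1; remove 5 from row 2 of P and reverse-bump: 5 enters row 1 and ejects 2. So w(2) = 2. P is now [[5]].
Step i=1: Q has 1 at row 1, column 1; remove that cell from P, ejecting 5. So w(1) = 5. P is now [].

So w = 5 2 3 4 1.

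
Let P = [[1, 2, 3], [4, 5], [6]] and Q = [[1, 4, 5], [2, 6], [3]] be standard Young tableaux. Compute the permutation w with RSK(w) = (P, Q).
Reverse the RSK construction: for i from n down to 1, find the cell of Q containing i, remove the entry at that cell from P, and reverse-bump it up through P; the value ejected from row 1 is w(i).

Step i=6: Q has 6 at row 2, column 2; remove 5 from row 2 of P and reverse-bump: 5 enters row 1 and ejects 3. So w(6) = 3. P is now [[1, 2, 5], [4], [6]].
Step i=5: Q has 5 at row 1, column 3; remove that cell from P, ejecting 5. So w(5) = 5. P is now [[1, 2], [4], [6]].
Step i=4: Q has 4 at row 1, column 2; remove that cell from P, ejecting 2. So w(4) = 2. P is now [[1], [4], [6]].
Step i=3: Q has 3 at row 3, column 1; remove 6 from row 3 of P and reverse-bump: 6 enters row 2 and ejects 4; 4 enters row 1 and ejects 1. So w(3) = 1. P is now [[4], [6]].
Step i=2: Q has 2 at row 2, column 1; remove 6 from row 2 of P and reverse-bump: 6 enters row 1 and ejects 4. So w(2) = 4. P is now [[6]].
Step i=1: Q has 1 at row 1, column 1; remove that cell from P, ejecting 6. So w(1) = 6. P is now [].

So w = 6 4 1 2 5 3.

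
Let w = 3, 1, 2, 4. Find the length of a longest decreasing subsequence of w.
2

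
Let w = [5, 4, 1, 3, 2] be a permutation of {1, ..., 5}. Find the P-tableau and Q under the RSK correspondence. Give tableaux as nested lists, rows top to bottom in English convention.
P = [[1, 2], [3], [4], [5]], Q = [[1, 4], [2], [3], [5]]

Insert each entry of the permutation into P by Schensted row insertion, recording in Q the position of each new cell.

Insert 5: appended to row 1. P = [[5]].
Insert 4: 4 bumps 5 from row 1; 5 starts row 2. P = [[4], [5]].
Insert 1: 1 bumps 4 from row 1; 4 bumps 5 from row 2; 5 starts row 3. P = [[1], [4], [5]].
Insert 3: appended to row 1. P = [[1, 3], [4], [5]].
Insert 2: 2 bumps 3 from row 1; 3 bumps 4 from row 2; 4 bumps 5 from row 3; 5 starts row 4. P = [[1, 2], [3], [4], [5]].

So P = [[1, 2], [3], [4], [5]], Q = [[1, 4], [2], [3], [5]].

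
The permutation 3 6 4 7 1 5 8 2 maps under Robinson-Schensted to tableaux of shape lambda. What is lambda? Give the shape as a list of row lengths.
RSK row insertion gives P = [[1, 2, 5, 8], [3, 4], [6, 7]], which has shape [4, 2, 2].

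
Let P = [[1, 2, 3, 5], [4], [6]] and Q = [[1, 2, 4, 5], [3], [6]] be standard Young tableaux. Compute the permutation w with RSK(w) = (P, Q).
Reverse the RSK construction: for i from n down to 1, find the cell of Q containing i, remove the entry at that cell from P, and reverse-bump it up through P; the value ejected from row 1 is w(i).

Step i=6: Q has 6 at row 3, column 1; remove 6 from row 3 of P and reverse-bump: 6 enters row 2 and ejects 4; 4 enters row 1 and ejects 3. So w(6) = 3. P is now [[1, 2, 4, 5], [6]].
Step i=5: Q has 5 at row 1, column 4; remove that cell from P, ejecting 5. So w(5) = 5. P is now [[1, 2, 4], [6]].
Step i=4: Q has 4 at row 1, column 3; remove that cell from P, ejecting 4. So w(4) = 4. P is now [[1, 2], [6]].
Step i=3: Q has 3 at row 2, column 1; remove 6 from row 2 of P and reverse-bump: 6 enters row 1 and ejects 2. So w(3) = 2. P is now [[1, 6]].
Step i=2: Q has 2 at row 1, column 2; remove that cell from P, ejecting 6. So w(2) = 6. P is now [[1]].
Step i=1: Q has 1 at row 1, column 1; remove that cell from P, ejecting 1. So w(1) = 1. P is now [].

So w = 1 6 2 4 5 3.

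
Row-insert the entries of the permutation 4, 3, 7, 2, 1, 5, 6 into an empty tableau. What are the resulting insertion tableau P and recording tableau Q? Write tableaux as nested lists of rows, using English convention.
P = [[1, 5, 6], [2, 7], [3], [4]], Q = [[1, 3, 7], [2, 6], [4], [5]]

Insert each entry of the permutation into P by Schensted row insertion, recording in Q the position of each new cell.

Insert 4: appended to row 1. P = [[4]], Q = [[1]].
Insert 3: 3 bumps 4 from row 1; 4 starts row 2. P = [[3], [4]], Q = [[1], [2]].
Insert 7: appended to row 1. P = [[3, 7], [4]], Q = [[1, 3], [2]].
Insert 2: 2 bumps 3 from row 1; 3 bumps 4 from row 2; 4 starts row 3. P = [[2, 7], [3], [4]], Q = [[1, 3], [2], [4]].
Insert 1: 1 bumps 2 from row 1; 2 bumps 3 from row 2; 3 bumps 4 from row 3; 4 starts row 4. P = [[1, 7], [2], [3], [4]], Q = [[1, 3], [2], [4], [5]].
Insert 5: 5 bumps 7 from row 1; 7 appends to row 2. P = [[1, 5], [2, 7], [3], [4]], Q = [[1, 3], [2, 6], [4], [5]].
Insert 6: appended to row 1. P = [[1, 5, 6], [2, 7], [3], [4]], Q = [[1, 3, 7], [2, 6], [4], [5]].

So P = [[1, 5, 6], [2, 7], [3], [4]], Q = [[1, 3, 7], [2, 6], [4], [5]].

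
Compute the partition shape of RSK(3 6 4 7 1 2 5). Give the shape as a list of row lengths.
Row-insert each entry into an empty tableau.

After inserting 3: P = [[3]].
After inserting 6: P = [[3, 6]].
After inserting 4: P = [[3, 4], [6]].
After inserting 7: P = [[3, 4, 7], [6]].
After inserting 1: P = [[1, 4, 7], [3], [6]].
After inserting 2: P = [[1, 2, 7], [3, 4], [6]].
After inserting 5: P = [[1, 2, 5], [3, 4, 7], [6]].

The final insertion tableau P = [[1, 2, 5], [3, 4, 7], [6]] has shape [3, 3, 1].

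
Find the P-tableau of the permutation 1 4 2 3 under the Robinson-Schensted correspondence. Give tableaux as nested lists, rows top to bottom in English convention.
P = [[1, 2, 3], [4]]

Insert 1: appended to row 1. P = [[1]].
Insert 4: appended to row 1. P = [[1, 4]].
Insert 2: 2 bumps 4 from row 1; 4 starts row 2. P = [[1, 2], [4]].
Insert 3: appended to row 1. P = [[1, 2, 3], [4]].

So P = [[1, 2, 3], [4]].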